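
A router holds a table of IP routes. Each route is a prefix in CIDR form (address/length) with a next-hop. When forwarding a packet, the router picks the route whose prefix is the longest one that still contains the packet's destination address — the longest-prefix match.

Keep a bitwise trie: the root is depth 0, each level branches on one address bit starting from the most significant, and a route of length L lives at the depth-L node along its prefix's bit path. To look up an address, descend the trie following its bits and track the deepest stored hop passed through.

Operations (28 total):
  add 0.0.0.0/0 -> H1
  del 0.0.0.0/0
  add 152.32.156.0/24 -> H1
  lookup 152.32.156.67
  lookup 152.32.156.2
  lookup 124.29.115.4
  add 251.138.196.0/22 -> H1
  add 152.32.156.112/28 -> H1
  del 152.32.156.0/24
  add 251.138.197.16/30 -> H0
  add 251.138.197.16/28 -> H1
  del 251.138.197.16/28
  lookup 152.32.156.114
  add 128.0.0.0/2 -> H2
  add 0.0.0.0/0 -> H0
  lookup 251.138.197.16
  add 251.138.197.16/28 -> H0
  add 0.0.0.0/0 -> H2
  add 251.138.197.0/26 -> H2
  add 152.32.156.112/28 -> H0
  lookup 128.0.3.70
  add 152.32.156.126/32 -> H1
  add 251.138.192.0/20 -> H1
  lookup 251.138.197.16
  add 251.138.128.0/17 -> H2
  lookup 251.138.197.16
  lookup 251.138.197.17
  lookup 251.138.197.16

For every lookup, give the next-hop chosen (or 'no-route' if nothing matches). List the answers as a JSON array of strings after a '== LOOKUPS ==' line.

Trace:
  + 0.0.0.0/0 (H1) depth=0
  - 0.0.0.0/0 clear@0
  + 152.32.156.0/24 (H1) depth=24
  Q 152.32.156.67: descend 100110000010000010011100 ; hops seen [H1] ; pick H1
  Q 152.32.156.2: descend 100110000010000010011100 ; hops seen [H1] ; pick H1
  Q 124.29.115.4: descend ε ; hops seen [∅] ; pick no-route
  + 251.138.196.0/22 (H1) depth=22
  + 152.32.156.112/28 (H1) depth=28
  - 152.32.156.0/24 clear@24
  + 251.138.197.16/30 (H0) depth=30
  + 251.138.197.16/28 (H1) depth=28
  - 251.138.197.16/28 clear@28
  Q 152.32.156.114: descend 1001100000100000100111000111 ; hops seen [H1] ; pick H1
  + 128.0.0.0/2 (H2) depth=2
  + 0.0.0.0/0 (H0) depth=0
  Q 251.138.197.16: descend 111110111000101011000101000100 ; hops seen [H0,H1,H0] ; pick H0
  + 251.138.197.16/28 (H0) depth=28
  + 0.0.0.0/0 (H2) depth=0
  + 251.138.197.0/26 (H2) depth=26
  + 152.32.156.112/28 (H0) depth=28
  Q 128.0.3.70: descend 100 ; hops seen [H2,H2] ; pick H2
  + 152.32.156.126/32 (H1) depth=32
  + 251.138.192.0/20 (H1) depth=20
  Q 251.138.197.16: descend 111110111000101011000101000100 ; hops seen [H2,H1,H1,H2,H0,H0] ; pick H0
  + 251.138.128.0/17 (H2) depth=17
  Q 251.138.197.16: descend 111110111000101011000101000100 ; hops seen [H2,H2,H1,H1,H2,H0,H0] ; pick H0
  Q 251.138.197.17: descend 111110111000101011000101000100 ; hops seen [H2,H2,H1,H1,H2,H0,H0] ; pick H0
  Q 251.138.197.16: descend 111110111000101011000101000100 ; hops seen [H2,H2,H1,H1,H2,H0,H0] ; pick H0

== LOOKUPS ==
["H1","H1","no-route","H1","H0","H2","H0","H0","H0","H0"]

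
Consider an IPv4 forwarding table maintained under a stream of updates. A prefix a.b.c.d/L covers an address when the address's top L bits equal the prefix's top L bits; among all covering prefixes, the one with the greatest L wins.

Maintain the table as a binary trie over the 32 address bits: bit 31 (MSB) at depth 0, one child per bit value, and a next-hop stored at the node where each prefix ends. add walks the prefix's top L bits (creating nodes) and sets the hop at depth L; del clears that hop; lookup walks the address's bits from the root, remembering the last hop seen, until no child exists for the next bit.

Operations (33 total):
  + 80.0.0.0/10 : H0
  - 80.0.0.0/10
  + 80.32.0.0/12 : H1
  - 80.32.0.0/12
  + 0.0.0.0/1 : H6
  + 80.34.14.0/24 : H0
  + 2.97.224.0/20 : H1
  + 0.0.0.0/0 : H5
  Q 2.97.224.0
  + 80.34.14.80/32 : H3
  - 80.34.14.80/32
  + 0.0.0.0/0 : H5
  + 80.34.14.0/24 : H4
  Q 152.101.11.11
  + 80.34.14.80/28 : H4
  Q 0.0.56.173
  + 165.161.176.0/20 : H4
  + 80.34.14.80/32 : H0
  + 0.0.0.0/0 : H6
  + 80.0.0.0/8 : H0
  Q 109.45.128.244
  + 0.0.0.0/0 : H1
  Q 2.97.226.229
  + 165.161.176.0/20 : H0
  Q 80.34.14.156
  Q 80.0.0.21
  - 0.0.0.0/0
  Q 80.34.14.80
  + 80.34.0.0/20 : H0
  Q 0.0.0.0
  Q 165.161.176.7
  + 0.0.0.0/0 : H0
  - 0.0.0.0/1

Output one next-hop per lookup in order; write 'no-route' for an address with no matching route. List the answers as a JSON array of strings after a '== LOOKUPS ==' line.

Trace:
  add 80.0.0.0/10 -> H0 at depth 10
  - 80.0.0.0/10 clear@10
  add 80.32.0.0/12 -> H1 at depth 12
  - 80.32.0.0/12 clear@12
  add 0.0.0.0/1 -> H6 at depth 1
  add 80.34.14.0/24 -> H0 at depth 24
  add 2.97.224.0/20 -> H1 at depth 20
  add 0.0.0.0/0 -> H5 at depth 0
  lookup 2.97.224.0: bits 00000010011000011110 walk d0:H5→d1:H6→d2:-→d3:-→d4:-→d5:-→d6:-→d7:-→d8:-→d9:-→d10:-→d11:-→d12:-→d13:-→d14:-→d15:-→d16:-→d17:-→d18:-→d19:-→d20:H1 -> H1
  add 80.34.14.80/32 -> H3 at depth 32
  - 80.34.14.80/32 clear@32
  add 0.0.0.0/0 -> H5 at depth 0
  add 80.34.14.0/24 -> H4 at depth 24
  lookup 152.101.11.11: bits ε walk d0:H5 -> H5
  add 80.34.14.80/28 -> H4 at depth 28
  lookup 0.0.56.173: bits 000000 walk d0:H5→d1:H6→d2:-→d3:-→d4:-→d5:-→d6:- -> H6
  add 165.161.176.0/20 -> H4 at depth 20
  add 80.34.14.80/32 -> H0 at depth 32
  add 0.0.0.0/0 -> H6 at depth 0
  add 80.0.0.0/8 -> H0 at depth 8
  lookup 109.45.128.244: bits 01 walk d0:H6→d1:H6→d2:- -> H6
  add 0.0.0.0/0 -> H1 at depth 0
  lookup 2.97.226.229: bits 00000010011000011110 walk d0:H1→d1:H6→d2:-→d3:-→d4:-→d5:-→d6:-→d7:-→d8:-→d9:-→d10:-→d11:-→d12:-→d13:-→d14:-→d15:-→d16:-→d17:-→d18:-→d19:-→d20:H1 -> H1
  add 165.161.176.0/20 -> H0 at depth 20
  lookup 80.34.14.156: bits 010100000010001000001110 walk d0:H1→d1:H6→d2:-→d3:-→d4:-→d5:-→d6:-→d7:-→d8:H0→d9:-→d10:-→d11:-→d12:-→d13:-→d14:-→d15:-→d16:-→d17:-→d18:-→d19:-→d20:-→d21:-→d22:-→d23:-→d24:H4 -> H4
  lookup 80.0.0.21: bits 0101000000 walk d0:H1→d1:H6→d2:-→d3:-→d4:-→d5:-→d6:-→d7:-→d8:H0→d9:-→d10:- -> H0
  - 0.0.0.0/0 clear@0
  lookup 80.34.14.80: bits 01010000001000100000111001010000 walk d0:-→d1:H6→d2:-→d3:-→d4:-→d5:-→d6:-→d7:-→d8:H0→d9:-→d10:-→d11:-→d12:-→d13:-→d14:-→d15:-→d16:-→d17:-→d18:-→d19:-→d20:-→d21:-→d22:-→d23:-→d24:H4→d25:-→d26:-→d27:-→d28:H4→d29:-→d30:-→d31:-→d32:H0 -> H0
  add 80.34.0.0/20 -> H0 at depth 20
  lookup 0.0.0.0: bits 000000 walk d0:-→d1:H6→d2:-→d3:-→d4:-→d5:-→d6:- -> H6
  lookup 165.161.176.7: bits 10100101101000011011 walk d0:-→d1:-→d2:-→d3:-→d4:-→d5:-→d6:-→d7:-→d8:-→d9:-→d10:-→d11:-→d12:-→d13:-→d14:-→d15:-→d16:-→d17:-→d18:-→d19:-→d20:H0 -> H0
  add 0.0.0.0/0 -> H0 at depth 0
  - 0.0.0.0/1 clear@1

== LOOKUPS ==
["H1","H5","H6","H6","H1","H4","H0","H0","H6","H0"]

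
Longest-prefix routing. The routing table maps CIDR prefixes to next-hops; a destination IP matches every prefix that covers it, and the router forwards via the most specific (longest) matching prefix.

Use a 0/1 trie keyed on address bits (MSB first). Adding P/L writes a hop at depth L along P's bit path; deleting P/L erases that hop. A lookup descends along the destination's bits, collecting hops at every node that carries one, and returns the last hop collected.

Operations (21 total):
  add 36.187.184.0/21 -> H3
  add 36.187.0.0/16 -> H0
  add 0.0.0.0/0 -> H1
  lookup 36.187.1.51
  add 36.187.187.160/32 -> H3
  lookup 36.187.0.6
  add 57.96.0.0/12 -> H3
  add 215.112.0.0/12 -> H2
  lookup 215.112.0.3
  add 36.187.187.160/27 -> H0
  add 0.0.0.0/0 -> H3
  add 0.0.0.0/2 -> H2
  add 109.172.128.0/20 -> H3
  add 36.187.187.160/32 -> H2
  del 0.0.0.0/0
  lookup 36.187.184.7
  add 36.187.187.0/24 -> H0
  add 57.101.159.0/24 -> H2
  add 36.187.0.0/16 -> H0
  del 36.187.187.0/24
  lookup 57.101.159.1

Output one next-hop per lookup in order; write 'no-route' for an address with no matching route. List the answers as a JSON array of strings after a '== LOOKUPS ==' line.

Trace:
  + 36.187.184.0/21 (H3) depth=21
  + 36.187.0.0/16 (H0) depth=16
  + 0.0.0.0/0 (H1) depth=0
  ? 36.187.1.51  path d0:H1→d1:-→d2:-→d3:-→d4:-→d5:-→d6:-→d7:-→d8:-→d9:-→d10:-→d11:-→d12:-→d13:-→d14:-→d15:-→d16:H0  best=H0
  + 36.187.187.160/32 (H3) depth=32
  ? 36.187.0.6  path d0:H1→d1:-→d2:-→d3:-→d4:-→d5:-→d6:-→d7:-→d8:-→d9:-→d10:-→d11:-→d12:-→d13:-→d14:-→d15:-→d16:H0  best=H0
  + 57.96.0.0/12 (H3) depth=12
  + 215.112.0.0/12 (H2) depth=12
  ? 215.112.0.3  path d0:H1→d1:-→d2:-→d3:-→d4:-→d5:-→d6:-→d7:-→d8:-→d9:-→d10:-→d11:-→d12:H2  best=H2
  + 36.187.187.160/27 (H0) depth=27
  + 0.0.0.0/0 (H3) depth=0
  + 0.0.0.0/2 (H2) depth=2
  + 109.172.128.0/20 (H3) depth=20
  + 36.187.187.160/32 (H2) depth=32
  del 0.0.0.0/0 (clear depth 0)
  ? 36.187.184.7  path d0:-→d1:-→d2:H2→d3:-→d4:-→d5:-→d6:-→d7:-→d8:-→d9:-→d10:-→d11:-→d12:-→d13:-→d14:-→d15:-→d16:H0→d17:-→d18:-→d19:-→d20:-→d21:H3→d22:-  best=H3
  + 36.187.187.0/24 (H0) depth=24
  + 57.101.159.0/24 (H2) depth=24
  + 36.187.0.0/16 (H0) depth=16
  del 36.187.187.0/24 (clear depth 24)
  ? 57.101.159.1  path d0:-→d1:-→d2:H2→d3:-→d4:-→d5:-→d6:-→d7:-→d8:-→d9:-→d10:-→d11:-→d12:H3→d13:-→d14:-→d15:-→d16:-→d17:-→d18:-→d19:-→d20:-→d21:-→d22:-→d23:-→d24:H2  best=H2

== LOOKUPS ==
["H0","H0","H2","H3","H2"]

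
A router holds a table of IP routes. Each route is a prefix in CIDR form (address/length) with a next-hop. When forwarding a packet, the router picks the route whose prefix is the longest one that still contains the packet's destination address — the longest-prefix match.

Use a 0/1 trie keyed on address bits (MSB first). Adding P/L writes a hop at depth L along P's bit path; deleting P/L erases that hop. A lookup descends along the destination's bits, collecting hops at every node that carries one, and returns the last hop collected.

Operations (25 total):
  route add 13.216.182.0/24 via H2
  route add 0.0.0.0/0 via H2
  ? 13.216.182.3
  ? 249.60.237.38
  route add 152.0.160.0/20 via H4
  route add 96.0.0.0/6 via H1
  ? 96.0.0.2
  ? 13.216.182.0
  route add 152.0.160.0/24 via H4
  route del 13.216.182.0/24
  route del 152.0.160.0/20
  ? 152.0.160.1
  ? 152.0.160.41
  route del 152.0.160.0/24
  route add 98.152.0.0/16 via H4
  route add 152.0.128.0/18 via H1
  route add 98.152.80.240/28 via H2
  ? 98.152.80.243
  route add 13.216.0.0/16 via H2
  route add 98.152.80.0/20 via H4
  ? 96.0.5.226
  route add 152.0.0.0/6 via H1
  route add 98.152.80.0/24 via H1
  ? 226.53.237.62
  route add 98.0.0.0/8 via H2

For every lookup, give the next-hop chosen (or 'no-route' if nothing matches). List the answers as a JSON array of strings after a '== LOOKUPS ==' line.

Apply in order:
  add 13.216.182.0/24 -> H2 at depth 24
  add 0.0.0.0/0 -> H2 at depth 0
  Q 13.216.182.3: descend 000011011101100010110110 ; hops seen [H2,H2] ; pick H2
  Q 249.60.237.38: descend ε ; hops seen [H2] ; pick H2
  add 152.0.160.0/20 -> H4 at depth 20
  add 96.0.0.0/6 -> H1 at depth 6
  Q 96.0.0.2: descend 011000 ; hops seen [H2,H1] ; pick H1
  Q 13.216.182.0: descend 000011011101100010110110 ; hops seen [H2,H2] ; pick H2
  add 152.0.160.0/24 -> H4 at depth 24
  - 13.216.182.0/24 clear@24
  - 152.0.160.0/20 clear@20
  Q 152.0.160.1: descend 100110000000000010100000 ; hops seen [H2,H4] ; pick H4
  Q 152.0.160.41: descend 100110000000000010100000 ; hops seen [H2,H4] ; pick H4
  - 152.0.160.0/24 clear@24
  add 98.152.0.0/16 -> H4 at depth 16
  add 152.0.128.0/18 -> H1 at depth 18
  add 98.152.80.240/28 -> H2 at depth 28
  Q 98.152.80.243: descend 0110001010011000010100001111 ; hops seen [H2,H1,H4,H2] ; pick H2
  add 13.216.0.0/16 -> H2 at depth 16
  add 98.152.80.0/20 -> H4 at depth 20
  Q 96.0.5.226: descend 011000 ; hops seen [H2,H1] ; pick H1
  add 152.0.0.0/6 -> H1 at depth 6
  add 98.152.80.0/24 -> H1 at depth 24
  Q 226.53.237.62: descend 1 ; hops seen [H2] ; pick H2
  add 98.0.0.0/8 -> H2 at depth 8

== LOOKUPS ==
["H2","H2","H1","H2","H4","H4","H2","H1","H2"]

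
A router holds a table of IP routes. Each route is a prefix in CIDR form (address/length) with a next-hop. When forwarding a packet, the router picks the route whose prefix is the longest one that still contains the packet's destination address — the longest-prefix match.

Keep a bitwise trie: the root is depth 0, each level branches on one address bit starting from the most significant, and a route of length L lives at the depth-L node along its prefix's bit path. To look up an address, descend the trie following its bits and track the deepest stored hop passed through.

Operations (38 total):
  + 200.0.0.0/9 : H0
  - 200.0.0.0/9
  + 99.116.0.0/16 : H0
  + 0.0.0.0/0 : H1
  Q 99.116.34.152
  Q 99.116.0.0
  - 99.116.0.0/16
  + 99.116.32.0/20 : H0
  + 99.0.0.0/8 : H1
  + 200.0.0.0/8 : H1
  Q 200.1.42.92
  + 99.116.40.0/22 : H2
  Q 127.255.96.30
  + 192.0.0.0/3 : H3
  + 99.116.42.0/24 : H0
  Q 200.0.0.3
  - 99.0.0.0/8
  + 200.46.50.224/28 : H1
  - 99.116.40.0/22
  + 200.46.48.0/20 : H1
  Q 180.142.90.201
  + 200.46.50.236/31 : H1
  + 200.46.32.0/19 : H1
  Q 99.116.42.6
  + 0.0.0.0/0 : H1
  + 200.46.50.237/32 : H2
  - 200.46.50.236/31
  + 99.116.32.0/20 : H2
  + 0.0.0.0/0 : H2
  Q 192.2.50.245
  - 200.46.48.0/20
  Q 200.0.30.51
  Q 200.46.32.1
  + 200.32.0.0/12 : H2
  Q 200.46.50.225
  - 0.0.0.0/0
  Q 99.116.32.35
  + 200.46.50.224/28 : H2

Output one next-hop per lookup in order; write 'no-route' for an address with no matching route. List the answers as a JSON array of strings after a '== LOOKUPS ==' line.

Apply in order:
  add 200.0.0.0/9 -> H0 at depth 9
  del 200.0.0.0/9 (clear depth 9)
  add 99.116.0.0/16 -> H0 at depth 16
  add 0.0.0.0/0 -> H1 at depth 0
  lookup 99.116.34.152: bits 0110001101110100 walk d0:H1→d1:-→d2:-→d3:-→d4:-→d5:-→d6:-→d7:-→d8:-→d9:-→d10:-→d11:-→d12:-→d13:-→d14:-→d15:-→d16:H0 -> H0
  lookup 99.116.0.0: bits 0110001101110100 walk d0:H1→d1:-→d2:-→d3:-→d4:-→d5:-→d6:-→d7:-→d8:-→d9:-→d10:-→d11:-→d12:-→d13:-→d14:-→d15:-→d16:H0 -> H0
  del 99.116.0.0/16 (clear depth 16)
  add 99.116.32.0/20 -> H0 at depth 20
  add 99.0.0.0/8 -> H1 at depth 8
  add 200.0.0.0/8 -> H1 at depth 8
  lookup 200.1.42.92: bits 110010000 walk d0:H1→d1:-→d2:-→d3:-→d4:-→d5:-→d6:-→d7:-→d8:H1→d9:- -> H1
  add 99.116.40.0/22 -> H2 at depth 22
  lookup 127.255.96.30: bits 011 walk d0:H1→d1:-→d2:-→d3:- -> H1
  add 192.0.0.0/3 -> H3 at depth 3
  add 99.116.42.0/24 -> H0 at depth 24
  lookup 200.0.0.3: bits 110010000 walk d0:H1→d1:-→d2:-→d3:H3→d4:-→d5:-→d6:-→d7:-→d8:H1→d9:- -> H1
  del 99.0.0.0/8 (clear depth 8)
  add 200.46.50.224/28 -> H1 at depth 28
  del 99.116.40.0/22 (clear depth 22)
  add 200.46.48.0/20 -> H1 at depth 20
  lookup 180.142.90.201: bits 1 walk d0:H1→d1:- -> H1
  add 200.46.50.236/31 -> H1 at depth 31
  add 200.46.32.0/19 -> H1 at depth 19
  lookup 99.116.42.6: bits 011000110111010000101010 walk d0:H1→d1:-→d2:-→d3:-→d4:-→d5:-→d6:-→d7:-→d8:-→d9:-→d10:-→d11:-→d12:-→d13:-→d14:-→d15:-→d16:-→d17:-→d18:-→d19:-→d20:H0→d21:-→d22:-→d23:-→d24:H0 -> H0
  add 0.0.0.0/0 -> H1 at depth 0
  add 200.46.50.237/32 -> H2 at depth 32
  del 200.46.50.236/31 (clear depth 31)
  add 99.116.32.0/20 -> H2 at depth 20
  add 0.0.0.0/0 -> H2 at depth 0
  lookup 192.2.50.245: bits 1100 walk d0:H2→d1:-→d2:-→d3:H3→d4:- -> H3
  del 200.46.48.0/20 (clear depth 20)
  lookup 200.0.30.51: bits 1100100000 walk d0:H2→d1:-→d2:-→d3:H3→d4:-→d5:-→d6:-→d7:-→d8:H1→d9:-→d10:- -> H1
  lookup 200.46.32.1: bits 1100100000101110001 walk d0:H2→d1:-→d2:-→d3:H3→d4:-→d5:-→d6:-→d7:-→d8:H1→d9:-→d10:-→d11:-→d12:-→d13:-→d14:-→d15:-→d16:-→d17:-→d18:-→d19:H1 -> H1
  add 200.32.0.0/12 -> H2 at depth 12
  lookup 200.46.50.225: bits 1100100000101110001100101110 walk d0:H2→d1:-→d2:-→d3:H3→d4:-→d5:-→d6:-→d7:-→d8:H1→d9:-→d10:-→d11:-→d12:H2→d13:-→d14:-→d15:-→d16:-→d17:-→d18:-→d19:H1→d20:-→d21:-→d22:-→d23:-→d24:-→d25:-→d26:-→d27:-→d28:H1 -> H1
  del 0.0.0.0/0 (clear depth 0)
  lookup 99.116.32.35: bits 01100011011101000010 walk d0:-→d1:-→d2:-→d3:-→d4:-→d5:-→d6:-→d7:-→d8:-→d9:-→d10:-→d11:-→d12:-→d13:-→d14:-→d15:-→d16:-→d17:-→d18:-→d19:-→d20:H2 -> H2
  add 200.46.50.224/28 -> H2 at depth 28

== LOOKUPS ==
["H0","H0","H1","H1","H1","H1","H0","H3","H1","H1","H1","H2"]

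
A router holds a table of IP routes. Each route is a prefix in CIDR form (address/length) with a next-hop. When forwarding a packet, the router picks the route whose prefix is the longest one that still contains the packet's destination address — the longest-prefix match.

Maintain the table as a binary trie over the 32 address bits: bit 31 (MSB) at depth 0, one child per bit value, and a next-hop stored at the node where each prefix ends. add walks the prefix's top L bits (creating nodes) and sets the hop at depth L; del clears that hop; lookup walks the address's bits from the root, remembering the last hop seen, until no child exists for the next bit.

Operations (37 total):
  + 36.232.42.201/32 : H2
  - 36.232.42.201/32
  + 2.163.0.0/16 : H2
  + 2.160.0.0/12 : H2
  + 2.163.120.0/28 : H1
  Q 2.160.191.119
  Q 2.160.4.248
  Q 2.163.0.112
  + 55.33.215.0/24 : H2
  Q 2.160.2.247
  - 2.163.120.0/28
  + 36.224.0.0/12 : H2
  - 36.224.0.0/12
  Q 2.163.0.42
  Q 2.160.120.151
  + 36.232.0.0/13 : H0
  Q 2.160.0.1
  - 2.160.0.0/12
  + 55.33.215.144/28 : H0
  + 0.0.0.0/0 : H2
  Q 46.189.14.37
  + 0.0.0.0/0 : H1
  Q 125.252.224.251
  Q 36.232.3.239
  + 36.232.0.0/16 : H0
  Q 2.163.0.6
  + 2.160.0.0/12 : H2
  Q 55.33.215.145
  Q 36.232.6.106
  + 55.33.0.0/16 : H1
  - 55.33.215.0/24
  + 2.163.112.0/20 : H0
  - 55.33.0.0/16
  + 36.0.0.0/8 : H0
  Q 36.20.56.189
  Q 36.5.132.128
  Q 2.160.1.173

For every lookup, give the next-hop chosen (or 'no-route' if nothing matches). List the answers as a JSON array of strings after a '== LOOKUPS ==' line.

Apply in order:
  add 36.232.42.201/32 -> H2 at depth 32
  - 36.232.42.201/32 clear@32
  add 2.163.0.0/16 -> H2 at depth 16
  add 2.160.0.0/12 -> H2 at depth 12
  add 2.163.120.0/28 -> H1 at depth 28
  lookup 2.160.191.119: bits 00000010101000 walk d0:-→d1:-→d2:-→d3:-→d4:-→d5:-→d6:-→d7:-→d8:-→d9:-→d10:-→d11:-→d12:H2→d13:-→d14:- -> H2
  lookup 2.160.4.248: bits 00000010101000 walk d0:-→d1:-→d2:-→d3:-→d4:-→d5:-→d6:-→d7:-→d8:-→d9:-→d10:-→d11:-→d12:H2→d13:-→d14:- -> H2
  lookup 2.163.0.112: bits 00000010101000110 walk d0:-→d1:-→d2:-→d3:-→d4:-→d5:-→d6:-→d7:-→d8:-→d9:-→d10:-→d11:-→d12:H2→d13:-→d14:-→d15:-→d16:H2→d17:- -> H2
  add 55.33.215.0/24 -> H2 at depth 24
  lookup 2.160.2.247: bits 00000010101000 walk d0:-→d1:-→d2:-→d3:-→d4:-→d5:-→d6:-→d7:-→d8:-→d9:-→d10:-→d11:-→d12:H2→d13:-→d14:- -> H2
  - 2.163.120.0/28 clear@28
  add 36.224.0.0/12 -> H2 at depth 12
  - 36.224.0.0/12 clear@12
  lookup 2.163.0.42: bits 00000010101000110 walk d0:-→d1:-→d2:-→d3:-→d4:-→d5:-→d6:-→d7:-→d8:-→d9:-→d10:-→d11:-→d12:H2→d13:-→d14:-→d15:-→d16:H2→d17:- -> H2
  lookup 2.160.120.151: bits 00000010101000 walk d0:-→d1:-→d2:-→d3:-→d4:-→d5:-→d6:-→d7:-→d8:-→d9:-→d10:-→d11:-→d12:H2→d13:-→d14:- -> H2
  add 36.232.0.0/13 -> H0 at depth 13
  lookup 2.160.0.1: bits 00000010101000 walk d0:-→d1:-→d2:-→d3:-→d4:-→d5:-→d6:-→d7:-→d8:-→d9:-→d10:-→d11:-→d12:H2→d13:-→d14:- -> H2
  - 2.160.0.0/12 clear@12
  add 55.33.215.144/28 -> H0 at depth 28
  add 0.0.0.0/0 -> H2 at depth 0
  lookup 46.189.14.37: bits 0010 walk d0:H2→d1:-→d2:-→d3:-→d4:- -> H2
  add 0.0.0.0/0 -> H1 at depth 0
  lookup 125.252.224.251: bits 0 walk d0:H1→d1:- -> H1
  lookup 36.232.3.239: bits 001001001110100000 walk d0:H1→d1:-→d2:-→d3:-→d4:-→d5:-→d6:-→d7:-→d8:-→d9:-→d10:-→d11:-→d12:-→d13:H0→d14:-→d15:-→d16:-→d17:-→d18:- -> H0
  add 36.232.0.0/16 -> H0 at depth 16
  lookup 2.163.0.6: bits 00000010101000110 walk d0:H1→d1:-→d2:-→d3:-→d4:-→d5:-→d6:-→d7:-→d8:-→d9:-→d10:-→d11:-→d12:-→d13:-→d14:-→d15:-→d16:H2→d17:- -> H2
  add 2.160.0.0/12 -> H2 at depth 12
  lookup 55.33.215.145: bits 0011011100100001110101111001 walk d0:H1→d1:-→d2:-→d3:-→d4:-→d5:-→d6:-→d7:-→d8:-→d9:-→d10:-→d11:-→d12:-→d13:-→d14:-→d15:-→d16:-→d17:-→d18:-→d19:-→d20:-→d21:-→d22:-→d23:-→d24:H2→d25:-→d26:-→d27:-→d28:H0 -> H0
  lookup 36.232.6.106: bits 001001001110100000 walk d0:H1→d1:-→d2:-→d3:-→d4:-→d5:-→d6:-→d7:-→d8:-→d9:-→d10:-→d11:-→d12:-→d13:H0→d14:-→d15:-→d16:H0→d17:-→d18:- -> H0
  add 55.33.0.0/16 -> H1 at depth 16
  - 55.33.215.0/24 clear@24
  add 2.163.112.0/20 -> H0 at depth 20
  - 55.33.0.0/16 clear@16
  add 36.0.0.0/8 -> H0 at depth 8
  lookup 36.20.56.189: bits 00100100 walk d0:H1→d1:-→d2:-→d3:-→d4:-→d5:-→d6:-→d7:-→d8:H0 -> H0
  lookup 36.5.132.128: bits 00100100 walk d0:H1→d1:-→d2:-→d3:-→d4:-→d5:-→d6:-→d7:-→d8:H0 -> H0
  lookup 2.160.1.173: bits 00000010101000 walk d0:H1→d1:-→d2:-→d3:-→d4:-→d5:-→d6:-→d7:-→d8:-→d9:-→d10:-→d11:-→d12:H2→d13:-→d14:- -> H2

== LOOKUPS ==
["H2","H2","H2","H2","H2","H2","H2","H2","H1","H0","H2","H0","H0","H0","H0","H2"]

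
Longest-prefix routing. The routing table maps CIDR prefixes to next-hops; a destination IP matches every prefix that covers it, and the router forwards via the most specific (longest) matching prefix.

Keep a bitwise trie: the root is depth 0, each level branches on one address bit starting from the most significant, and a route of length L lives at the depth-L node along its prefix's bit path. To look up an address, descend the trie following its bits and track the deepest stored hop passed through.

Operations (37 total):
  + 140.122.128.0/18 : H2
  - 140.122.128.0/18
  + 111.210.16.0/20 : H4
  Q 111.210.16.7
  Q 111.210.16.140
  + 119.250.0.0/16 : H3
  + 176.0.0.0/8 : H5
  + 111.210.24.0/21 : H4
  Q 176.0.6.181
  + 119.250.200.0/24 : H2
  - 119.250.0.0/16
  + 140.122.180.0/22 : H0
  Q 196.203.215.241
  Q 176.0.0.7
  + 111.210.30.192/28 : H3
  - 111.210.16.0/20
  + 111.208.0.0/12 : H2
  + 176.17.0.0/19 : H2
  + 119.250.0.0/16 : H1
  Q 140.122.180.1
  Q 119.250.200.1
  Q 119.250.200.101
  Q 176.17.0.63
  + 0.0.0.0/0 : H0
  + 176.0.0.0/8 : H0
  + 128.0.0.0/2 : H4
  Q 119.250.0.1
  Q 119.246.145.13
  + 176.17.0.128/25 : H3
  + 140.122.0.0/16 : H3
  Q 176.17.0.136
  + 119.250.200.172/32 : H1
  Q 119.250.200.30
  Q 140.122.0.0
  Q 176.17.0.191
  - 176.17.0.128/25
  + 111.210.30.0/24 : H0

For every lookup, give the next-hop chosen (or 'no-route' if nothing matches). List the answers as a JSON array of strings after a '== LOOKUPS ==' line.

Trace:
  add 140.122.128.0/18 -> H2 at depth 18
  del 140.122.128.0/18 (clear depth 18)
  add 111.210.16.0/20 -> H4 at depth 20
  lookup 111.210.16.7: bits 01101111110100100001 walk d0:-→d1:-→d2:-→d3:-→d4:-→d5:-→d6:-→d7:-→d8:-→d9:-→d10:-→d11:-→d12:-→d13:-→d14:-→d15:-→d16:-→d17:-→d18:-→d19:-→d20:H4 -> H4
  lookup 111.210.16.140: bits 01101111110100100001 walk d0:-→d1:-→d2:-→d3:-→d4:-→d5:-→d6:-→d7:-→d8:-→d9:-→d10:-→d11:-→d12:-→d13:-→d14:-→d15:-→d16:-→d17:-→d18:-→d19:-→d20:H4 -> H4
  add 119.250.0.0/16 -> H3 at depth 16
  add 176.0.0.0/8 -> H5 at depth 8
  add 111.210.24.0/21 -> H4 at depth 21
  lookup 176.0.6.181: bits 10110000 walk d0:-→d1:-→d2:-→d3:-→d4:-→d5:-→d6:-→d7:-→d8:H5 -> H5
  add 119.250.200.0/24 -> H2 at depth 24
  del 119.250.0.0/16 (clear depth 16)
  add 140.122.180.0/22 -> H0 at depth 22
  lookup 196.203.215.241: bits 1 walk d0:-→d1:- -> no-route
  lookup 176.0.0.7: bits 10110000 walk d0:-→d1:-→d2:-→d3:-→d4:-→d5:-→d6:-→d7:-→d8:H5 -> H5
  add 111.210.30.192/28 -> H3 at depth 28
  del 111.210.16.0/20 (clear depth 20)
  add 111.208.0.0/12 -> H2 at depth 12
  add 176.17.0.0/19 -> H2 at depth 19
  add 119.250.0.0/16 -> H1 at depth 16
  lookup 140.122.180.1: bits 1000110001111010101101 walk d0:-→d1:-→d2:-→d3:-→d4:-→d5:-→d6:-→d7:-→d8:-→d9:-→d10:-→d11:-→d12:-→d13:-→d14:-→d15:-→d16:-→d17:-→d18:-→d19:-→d20:-→d21:-→d22:H0 -> H0
  lookup 119.250.200.1: bits 011101111111101011001000 walk d0:-→d1:-→d2:-→d3:-→d4:-→d5:-→d6:-→d7:-→d8:-→d9:-→d10:-→d11:-→d12:-→d13:-→d14:-→d15:-→d16:H1→d17:-→d18:-→d19:-→d20:-→d21:-→d22:-→d23:-→d24:H2 -> H2
  lookup 119.250.200.101: bits 011101111111101011001000 walk d0:-→d1:-→d2:-→d3:-→d4:-→d5:-→d6:-→d7:-→d8:-→d9:-→d10:-→d11:-→d12:-→d13:-→d14:-→d15:-→d16:H1→d17:-→d18:-→d19:-→d20:-→d21:-→d22:-→d23:-→d24:H2 -> H2
  lookup 176.17.0.63: bits 1011000000010001000 walk d0:-→d1:-→d2:-→d3:-→d4:-→d5:-→d6:-→d7:-→d8:H5→d9:-→d10:-→d11:-→d12:-→d13:-→d14:-→d15:-→d16:-→d17:-→d18:-→d19:H2 -> H2
  add 0.0.0.0/0 -> H0 at depth 0
  add 176.0.0.0/8 -> H0 at depth 8
  add 128.0.0.0/2 -> H4 at depth 2
  lookup 119.250.0.1: bits 0111011111111010 walk d0:H0→d1:-→d2:-→d3:-→d4:-→d5:-→d6:-→d7:-→d8:-→d9:-→d10:-→d11:-→d12:-→d13:-→d14:-→d15:-→d16:H1 -> H1
  lookup 119.246.145.13: bits 011101111111 walk d0:H0→d1:-→d2:-→d3:-→d4:-→d5:-→d6:-→d7:-→d8:-→d9:-→d10:-→d11:-→d12:- -> H0
  add 176.17.0.128/25 -> H3 at depth 25
  add 140.122.0.0/16 -> H3 at depth 16
  lookup 176.17.0.136: bits 1011000000010001000000001 walk d0:H0→d1:-→d2:H4→d3:-→d4:-→d5:-→d6:-→d7:-→d8:H0→d9:-→d10:-→d11:-→d12:-→d13:-→d14:-→d15:-→d16:-→d17:-→d18:-→d19:H2→d20:-→d21:-→d22:-→d23:-→d24:-→d25:H3 -> H3
  add 119.250.200.172/32 -> H1 at depth 32
  lookup 119.250.200.30: bits 011101111111101011001000 walk d0:H0→d1:-→d2:-→d3:-→d4:-→d5:-→d6:-→d7:-→d8:-→d9:-→d10:-→d11:-→d12:-→d13:-→d14:-→d15:-→d16:H1→d17:-→d18:-→d19:-→d20:-→d21:-→d22:-→d23:-→d24:H2 -> H2
  lookup 140.122.0.0: bits 1000110001111010 walk d0:H0→d1:-→d2:H4→d3:-→d4:-→d5:-→d6:-→d7:-→d8:-→d9:-→d10:-→d11:-→d12:-→d13:-→d14:-→d15:-→d16:H3 -> H3
  lookup 176.17.0.191: bits 1011000000010001000000001 walk d0:H0→d1:-→d2:H4→d3:-→d4:-→d5:-→d6:-→d7:-→d8:H0→d9:-→d10:-→d11:-→d12:-→d13:-→d14:-→d15:-→d16:-→d17:-→d18:-→d19:H2→d20:-→d21:-→d22:-→d23:-→d24:-→d25:H3 -> H3
  del 176.17.0.128/25 (clear depth 25)
  add 111.210.30.0/24 -> H0 at depth 24

== LOOKUPS ==
["H4","H4","H5","no-route","H5","H0","H2","H2","H2","H1","H0","H3","H2","H3","H3"]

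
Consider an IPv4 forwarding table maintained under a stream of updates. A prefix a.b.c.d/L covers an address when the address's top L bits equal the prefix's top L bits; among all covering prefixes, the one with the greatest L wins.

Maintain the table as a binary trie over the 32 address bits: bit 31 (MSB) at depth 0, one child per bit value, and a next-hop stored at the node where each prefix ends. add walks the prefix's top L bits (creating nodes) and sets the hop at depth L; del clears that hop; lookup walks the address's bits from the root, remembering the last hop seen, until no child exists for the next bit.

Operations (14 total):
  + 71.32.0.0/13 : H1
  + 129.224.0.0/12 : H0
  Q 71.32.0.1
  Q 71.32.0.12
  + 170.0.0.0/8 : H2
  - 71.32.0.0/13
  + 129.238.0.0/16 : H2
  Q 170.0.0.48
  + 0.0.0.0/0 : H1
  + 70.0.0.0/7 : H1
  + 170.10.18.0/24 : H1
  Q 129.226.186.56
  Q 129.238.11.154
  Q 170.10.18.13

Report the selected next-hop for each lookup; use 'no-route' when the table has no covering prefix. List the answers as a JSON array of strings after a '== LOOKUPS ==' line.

Apply in order:
  add 71.32.0.0/13 -> H1 at depth 13
  add 129.224.0.0/12 -> H0 at depth 12
  lookup 71.32.0.1: bits 0100011100100 walk d0:-→d1:-→d2:-→d3:-→d4:-→d5:-→d6:-→d7:-→d8:-→d9:-→d10:-→d11:-→d12:-→d13:H1 -> H1
  lookup 71.32.0.12: bits 0100011100100 walk d0:-→d1:-→d2:-→d3:-→d4:-→d5:-→d6:-→d7:-→d8:-→d9:-→d10:-→d11:-→d12:-→d13:H1 -> H1
  add 170.0.0.0/8 -> H2 at depth 8
  del 71.32.0.0/13 (clear depth 13)
  add 129.238.0.0/16 -> H2 at depth 16
  lookup 170.0.0.48: bits 10101010 walk d0:-→d1:-→d2:-→d3:-→d4:-→d5:-→d6:-→d7:-→d8:H2 -> H2
  add 0.0.0.0/0 -> H1 at depth 0
  add 70.0.0.0/7 -> H1 at depth 7
  add 170.10.18.0/24 -> H1 at depth 24
  lookup 129.226.186.56: bits 100000011110 walk d0:H1→d1:-→d2:-→d3:-→d4:-→d5:-→d6:-→d7:-→d8:-→d9:-→d10:-→d11:-→d12:H0 -> H0
  lookup 129.238.11.154: bits 1000000111101110 walk d0:H1→d1:-→d2:-→d3:-→d4:-→d5:-→d6:-→d7:-→d8:-→d9:-→d10:-→d11:-→d12:H0→d13:-→d14:-→d15:-→d16:H2 -> H2
  lookup 170.10.18.13: bits 101010100000101000010010 walk d0:H1→d1:-→d2:-→d3:-→d4:-→d5:-→d6:-→d7:-→d8:H2→d9:-→d10:-→d11:-→d12:-→d13:-→d14:-→d15:-→d16:-→d17:-→d18:-→d19:-→d20:-→d21:-→d22:-→d23:-→d24:H1 -> H1

== LOOKUPS ==
["H1","H1","H2","H0","H2","H1"]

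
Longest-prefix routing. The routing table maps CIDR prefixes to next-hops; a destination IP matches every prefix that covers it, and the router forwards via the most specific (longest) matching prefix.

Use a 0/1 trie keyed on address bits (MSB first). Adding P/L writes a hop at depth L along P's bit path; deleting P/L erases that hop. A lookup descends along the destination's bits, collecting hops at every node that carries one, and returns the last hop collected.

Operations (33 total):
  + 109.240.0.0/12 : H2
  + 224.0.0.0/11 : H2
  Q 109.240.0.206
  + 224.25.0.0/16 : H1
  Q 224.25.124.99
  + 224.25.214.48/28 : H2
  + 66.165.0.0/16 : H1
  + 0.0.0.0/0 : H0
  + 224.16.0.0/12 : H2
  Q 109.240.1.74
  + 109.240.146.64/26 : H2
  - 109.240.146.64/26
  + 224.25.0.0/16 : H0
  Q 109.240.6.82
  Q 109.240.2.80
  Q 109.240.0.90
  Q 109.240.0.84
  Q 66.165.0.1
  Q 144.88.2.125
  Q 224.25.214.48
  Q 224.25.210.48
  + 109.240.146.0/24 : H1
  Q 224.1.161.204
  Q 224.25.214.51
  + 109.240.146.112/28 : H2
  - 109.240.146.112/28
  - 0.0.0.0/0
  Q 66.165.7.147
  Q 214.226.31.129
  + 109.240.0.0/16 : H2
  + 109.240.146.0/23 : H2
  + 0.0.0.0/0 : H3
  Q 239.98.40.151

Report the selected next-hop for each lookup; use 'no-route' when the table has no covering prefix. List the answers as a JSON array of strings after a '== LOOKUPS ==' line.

Process each operation:
  + 109.240.0.0/12 (H2) depth=12
  + 224.0.0.0/11 (H2) depth=11
  Q 109.240.0.206: descend 011011011111 ; hops seen [H2] ; pick H2
  + 224.25.0.0/16 (H1) depth=16
  Q 224.25.124.99: descend 1110000000011001 ; hops seen [H2,H1] ; pick H1
  + 224.25.214.48/28 (H2) depth=28
  + 66.165.0.0/16 (H1) depth=16
  + 0.0.0.0/0 (H0) depth=0
  + 224.16.0.0/12 (H2) depth=12
  Q 109.240.1.74: descend 011011011111 ; hops seen [H0,H2] ; pick H2
  + 109.240.146.64/26 (H2) depth=26
  - 109.240.146.64/26 clear@26
  + 224.25.0.0/16 (H0) depth=16
  Q 109.240.6.82: descend 0110110111110000 ; hops seen [H0,H2] ; pick H2
  Q 109.240.2.80: descend 0110110111110000 ; hops seen [H0,H2] ; pick H2
  Q 109.240.0.90: descend 0110110111110000 ; hops seen [H0,H2] ; pick H2
  Q 109.240.0.84: descend 0110110111110000 ; hops seen [H0,H2] ; pick H2
  Q 66.165.0.1: descend 0100001010100101 ; hops seen [H0,H1] ; pick H1
  Q 144.88.2.125: descend 1 ; hops seen [H0] ; pick H0
  Q 224.25.214.48: descend 1110000000011001110101100011 ; hops seen [H0,H2,H2,H0,H2] ; pick H2
  Q 224.25.210.48: descend 111000000001100111010 ; hops seen [H0,H2,H2,H0] ; pick H0
  + 109.240.146.0/24 (H1) depth=24
  Q 224.1.161.204: descend 11100000000 ; hops seen [H0,H2] ; pick H2
  Q 224.25.214.51: descend 1110000000011001110101100011 ; hops seen [H0,H2,H2,H0,H2] ; pick H2
  + 109.240.146.112/28 (H2) depth=28
  - 109.240.146.112/28 clear@28
  - 0.0.0.0/0 clear@0
  Q 66.165.7.147: descend 0100001010100101 ; hops seen [H1] ; pick H1
  Q 214.226.31.129: descend 11 ; hops seen [∅] ; pick no-route
  + 109.240.0.0/16 (H2) depth=16
  + 109.240.146.0/23 (H2) depth=23
  + 0.0.0.0/0 (H3) depth=0
  Q 239.98.40.151: descend 1110 ; hops seen [H3] ; pick H3

== LOOKUPS ==
["H2","H1","H2","H2","H2","H2","H2","H1","H0","H2","H0","H2","H2","H1","no-route","H3"]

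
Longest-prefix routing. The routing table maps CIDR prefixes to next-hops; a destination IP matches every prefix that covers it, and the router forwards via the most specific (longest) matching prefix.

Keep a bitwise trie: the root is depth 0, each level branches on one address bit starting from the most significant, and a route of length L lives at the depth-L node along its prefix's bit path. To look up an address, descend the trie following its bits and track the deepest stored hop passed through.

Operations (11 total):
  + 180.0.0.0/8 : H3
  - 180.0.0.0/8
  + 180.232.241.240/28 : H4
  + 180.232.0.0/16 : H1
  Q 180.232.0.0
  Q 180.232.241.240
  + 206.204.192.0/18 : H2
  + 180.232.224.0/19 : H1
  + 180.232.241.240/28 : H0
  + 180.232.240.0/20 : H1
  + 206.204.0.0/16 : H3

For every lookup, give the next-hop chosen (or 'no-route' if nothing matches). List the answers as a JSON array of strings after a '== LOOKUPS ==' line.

Trace:
  + 180.0.0.0/8 (H3) depth=8
  - 180.0.0.0/8 clear@8
  + 180.232.241.240/28 (H4) depth=28
  + 180.232.0.0/16 (H1) depth=16
  ? 180.232.0.0  path d0:-→d1:-→d2:-→d3:-→d4:-→d5:-→d6:-→d7:-→d8:-→d9:-→d10:-→d11:-→d12:-→d13:-→d14:-→d15:-→d16:H1  best=H1
  ? 180.232.241.240  path d0:-→d1:-→d2:-→d3:-→d4:-→d5:-→d6:-→d7:-→d8:-→d9:-→d10:-→d11:-→d12:-→d13:-→d14:-→d15:-→d16:H1→d17:-→d18:-→d19:-→d20:-→d21:-→d22:-→d23:-→d24:-→d25:-→d26:-→d27:-→d28:H4  best=H4
  + 206.204.192.0/18 (H2) depth=18
  + 180.232.224.0/19 (H1) depth=19
  + 180.232.241.240/28 (H0) depth=28
  + 180.232.240.0/20 (H1) depth=20
  + 206.204.0.0/16 (H3) depth=16

== LOOKUPS ==
["H1","H4"]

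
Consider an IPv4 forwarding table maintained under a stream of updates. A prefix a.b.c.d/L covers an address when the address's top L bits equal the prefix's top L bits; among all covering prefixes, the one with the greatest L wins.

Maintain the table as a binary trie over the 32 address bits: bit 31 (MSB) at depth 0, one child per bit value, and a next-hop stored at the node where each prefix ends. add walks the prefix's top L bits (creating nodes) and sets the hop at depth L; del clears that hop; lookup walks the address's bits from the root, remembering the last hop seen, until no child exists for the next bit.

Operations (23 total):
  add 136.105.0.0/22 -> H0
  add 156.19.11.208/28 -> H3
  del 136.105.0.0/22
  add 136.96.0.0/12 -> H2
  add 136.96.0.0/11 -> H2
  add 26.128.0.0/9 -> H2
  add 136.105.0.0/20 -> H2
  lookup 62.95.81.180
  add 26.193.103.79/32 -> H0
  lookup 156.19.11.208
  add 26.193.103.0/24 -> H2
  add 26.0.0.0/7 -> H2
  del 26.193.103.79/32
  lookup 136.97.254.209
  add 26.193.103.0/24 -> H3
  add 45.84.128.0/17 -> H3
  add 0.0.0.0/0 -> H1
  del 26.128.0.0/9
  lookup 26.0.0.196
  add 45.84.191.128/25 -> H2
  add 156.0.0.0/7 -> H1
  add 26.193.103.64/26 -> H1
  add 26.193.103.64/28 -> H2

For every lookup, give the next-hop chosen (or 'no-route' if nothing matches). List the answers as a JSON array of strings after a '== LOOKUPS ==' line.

Trace:
  + 136.105.0.0/22 (H0) depth=22
  + 156.19.11.208/28 (H3) depth=28
  del 136.105.0.0/22 (clear depth 22)
  + 136.96.0.0/12 (H2) depth=12
  + 136.96.0.0/11 (H2) depth=11
  + 26.128.0.0/9 (H2) depth=9
  + 136.105.0.0/20 (H2) depth=20
  ? 62.95.81.180  path d0:-→d1:-→d2:-  best=no-route
  + 26.193.103.79/32 (H0) depth=32
  ? 156.19.11.208  path d0:-→d1:-→d2:-→d3:-→d4:-→d5:-→d6:-→d7:-→d8:-→d9:-→d10:-→d11:-→d12:-→d13:-→d14:-→d15:-→d16:-→d17:-→d18:-→d19:-→d20:-→d21:-→d22:-→d23:-→d24:-→d25:-→d26:-→d27:-→d28:H3  best=H3
  + 26.193.103.0/24 (H2) depth=24
  + 26.0.0.0/7 (H2) depth=7
  del 26.193.103.79/32 (clear depth 32)
  ? 136.97.254.209  path d0:-→d1:-→d2:-→d3:-→d4:-→d5:-→d6:-→d7:-→d8:-→d9:-→d10:-→d11:H2→d12:H2  best=H2
  + 26.193.103.0/24 (H3) depth=24
  + 45.84.128.0/17 (H3) depth=17
  + 0.0.0.0/0 (H1) depth=0
  del 26.128.0.0/9 (clear depth 9)
  ? 26.0.0.196  path d0:H1→d1:-→d2:-→d3:-→d4:-→d5:-→d6:-→d7:H2→d8:-  best=H2
  + 45.84.191.128/25 (H2) depth=25
  + 156.0.0.0/7 (H1) depth=7
  + 26.193.103.64/26 (H1) depth=26
  + 26.193.103.64/28 (H2) depth=28

== LOOKUPS ==
["no-route","H3","H2","H2"]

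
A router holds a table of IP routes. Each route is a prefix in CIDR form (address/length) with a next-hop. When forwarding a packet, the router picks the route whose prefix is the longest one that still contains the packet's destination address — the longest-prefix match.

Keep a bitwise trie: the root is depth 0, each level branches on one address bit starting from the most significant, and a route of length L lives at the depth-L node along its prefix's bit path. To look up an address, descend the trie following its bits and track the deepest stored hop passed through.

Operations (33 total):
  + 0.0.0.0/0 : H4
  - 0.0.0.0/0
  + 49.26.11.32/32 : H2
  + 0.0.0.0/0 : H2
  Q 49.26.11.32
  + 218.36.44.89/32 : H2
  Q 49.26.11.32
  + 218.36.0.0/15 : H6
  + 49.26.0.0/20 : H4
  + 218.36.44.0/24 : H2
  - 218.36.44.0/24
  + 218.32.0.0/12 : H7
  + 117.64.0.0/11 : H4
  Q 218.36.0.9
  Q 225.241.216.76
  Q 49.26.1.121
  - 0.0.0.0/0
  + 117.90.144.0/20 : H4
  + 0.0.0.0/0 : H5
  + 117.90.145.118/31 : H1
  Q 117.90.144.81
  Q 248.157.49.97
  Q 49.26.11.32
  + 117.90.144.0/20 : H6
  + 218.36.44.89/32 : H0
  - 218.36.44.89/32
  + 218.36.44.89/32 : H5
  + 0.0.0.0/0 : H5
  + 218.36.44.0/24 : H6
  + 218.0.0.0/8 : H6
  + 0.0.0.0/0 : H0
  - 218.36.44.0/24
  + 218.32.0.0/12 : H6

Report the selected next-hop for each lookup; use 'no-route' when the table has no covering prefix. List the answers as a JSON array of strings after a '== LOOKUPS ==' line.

Process each operation:
  + 0.0.0.0/0 (H4) depth=0
  - 0.0.0.0/0 clear@0
  + 49.26.11.32/32 (H2) depth=32
  + 0.0.0.0/0 (H2) depth=0
  lookup 49.26.11.32: bits 00110001000110100000101100100000 walk d0:H2→d1:-→d2:-→d3:-→d4:-→d5:-→d6:-→d7:-→d8:-→d9:-→d10:-→d11:-→d12:-→d13:-→d14:-→d15:-→d16:-→d17:-→d18:-→d19:-→d20:-→d21:-→d22:-→d23:-→d24:-→d25:-→d26:-→d27:-→d28:-→d29:-→d30:-→d31:-→d32:H2 -> H2
  + 218.36.44.89/32 (H2) depth=32
  lookup 49.26.11.32: bits 00110001000110100000101100100000 walk d0:H2→d1:-→d2:-→d3:-→d4:-→d5:-→d6:-→d7:-→d8:-→d9:-→d10:-→d11:-→d12:-→d13:-→d14:-→d15:-→d16:-→d17:-→d18:-→d19:-→d20:-→d21:-→d22:-→d23:-→d24:-→d25:-→d26:-→d27:-→d28:-→d29:-→d30:-→d31:-→d32:H2 -> H2
  + 218.36.0.0/15 (H6) depth=15
  + 49.26.0.0/20 (H4) depth=20
  + 218.36.44.0/24 (H2) depth=24
  - 218.36.44.0/24 clear@24
  + 218.32.0.0/12 (H7) depth=12
  + 117.64.0.0/11 (H4) depth=11
  lookup 218.36.0.9: bits 110110100010010000 walk d0:H2→d1:-→d2:-→d3:-→d4:-→d5:-→d6:-→d7:-→d8:-→d9:-→d10:-→d11:-→d12:H7→d13:-→d14:-→d15:H6→d16:-→d17:-→d18:- -> H6
  lookup 225.241.216.76: bits 11 walk d0:H2→d1:-→d2:- -> H2
  lookup 49.26.1.121: bits 00110001000110100000 walk d0:H2→d1:-→d2:-→d3:-→d4:-→d5:-→d6:-→d7:-→d8:-→d9:-→d10:-→d11:-→d12:-→d13:-→d14:-→d15:-→d16:-→d17:-→d18:-→d19:-→d20:H4 -> H4
  - 0.0.0.0/0 clear@0
  + 117.90.144.0/20 (H4) depth=20
  + 0.0.0.0/0 (H5) depth=0
  + 117.90.145.118/31 (H1) depth=31
  lookup 117.90.144.81: bits 01110101010110101001000 walk d0:H5→d1:-→d2:-→d3:-→d4:-→d5:-→d6:-→d7:-→d8:-→d9:-→d10:-→d11:H4→d12:-→d13:-→d14:-→d15:-→d16:-→d17:-→d18:-→d19:-→d20:H4→d21:-→d22:-→d23:- -> H4
  lookup 248.157.49.97: bits 11 walk d0:H5→d1:-→d2:- -> H5
  lookup 49.26.11.32: bits 00110001000110100000101100100000 walk d0:H5→d1:-→d2:-→d3:-→d4:-→d5:-→d6:-→d7:-→d8:-→d9:-→d10:-→d11:-→d12:-→d13:-→d14:-→d15:-→d16:-→d17:-→d18:-→d19:-→d20:H4→d21:-→d22:-→d23:-→d24:-→d25:-→d26:-→d27:-→d28:-→d29:-→d30:-→d31:-→d32:H2 -> H2
  + 117.90.144.0/20 (H6) depth=20
  + 218.36.44.89/32 (H0) depth=32
  - 218.36.44.89/32 clear@32
  + 218.36.44.89/32 (H5) depth=32
  + 0.0.0.0/0 (H5) depth=0
  + 218.36.44.0/24 (H6) depth=24
  + 218.0.0.0/8 (H6) depth=8
  + 0.0.0.0/0 (H0) depth=0
  - 218.36.44.0/24 clear@24
  + 218.32.0.0/12 (H6) depth=12

== LOOKUPS ==
["H2","H2","H6","H2","H4","H4","H5","H2"]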